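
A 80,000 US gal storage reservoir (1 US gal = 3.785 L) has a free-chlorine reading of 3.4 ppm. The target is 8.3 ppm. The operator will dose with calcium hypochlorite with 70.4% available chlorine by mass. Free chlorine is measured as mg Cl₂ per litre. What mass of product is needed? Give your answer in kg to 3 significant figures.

2.11 kg

Volume: 80,000 US gal × 3.785 L/gal = 302,800 L.
Chlorine deficit: 8.3 − 3.4 = 4.9 ppm = 4.9 mg/L as Cl₂.
Cl₂ equivalent needed: 4.9 mg/L × 302,800 L = 1,484,000 mg = 1484 g.
Product at 70.4% available chlorine: 1484 / 0.704 = 2108 g.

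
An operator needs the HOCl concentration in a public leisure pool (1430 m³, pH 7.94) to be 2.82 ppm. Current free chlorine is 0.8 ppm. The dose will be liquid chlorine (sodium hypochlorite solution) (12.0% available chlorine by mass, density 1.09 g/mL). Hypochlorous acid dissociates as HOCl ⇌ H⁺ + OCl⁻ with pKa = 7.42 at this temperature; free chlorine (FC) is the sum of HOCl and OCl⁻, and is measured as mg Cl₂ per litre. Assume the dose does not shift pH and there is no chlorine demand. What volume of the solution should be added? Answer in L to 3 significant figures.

124 L

Volume: 1430 m³ = 1,430,000 L.
[OCl⁻]/[HOCl] = 10^(pH − pKa) = 10^(7.94 − 7.42) = 3.311; fraction as HOCl = 1/(1 + 3.311) = 0.2319.
Free chlorine required for 2.82 ppm HOCl: 2.82 / 0.2319 = 12.16 ppm.
FC to add: 12.16 − 0.8 = 11.36 mg/L as Cl₂.
Cl₂ equivalent: 11.36 mg/L × 1,430,000 L = 16,240 g.
Product at 12.0% available Cl: 16,240 / 0.12 = 135,300 g.
Volume: 135,300 g ÷ 1.09 g/mL = 124,200 mL.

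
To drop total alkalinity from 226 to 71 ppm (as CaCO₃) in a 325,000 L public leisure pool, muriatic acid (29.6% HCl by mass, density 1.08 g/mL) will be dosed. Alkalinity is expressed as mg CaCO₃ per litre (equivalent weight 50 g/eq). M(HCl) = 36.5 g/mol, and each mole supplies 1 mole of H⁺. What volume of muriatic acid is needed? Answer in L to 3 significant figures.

Alkalinity to neutralize: (226 − 71) = 155 mg/L as CaCO₃ × 325,000 L = 50,380 g as CaCO₃.
Equivalents of H⁺ required: 50,380 ÷ 50 g/eq = 1008 eq = 1008 mol HCl.
Mass of HCl: 1008 × 36.5 = 36,770 g.
Mass of 29.6% solution: 36,770 / 0.296 = 124,200 g.
Volume: 124,200 g ÷ 1.08 g/mL = 115,000 mL.

115 L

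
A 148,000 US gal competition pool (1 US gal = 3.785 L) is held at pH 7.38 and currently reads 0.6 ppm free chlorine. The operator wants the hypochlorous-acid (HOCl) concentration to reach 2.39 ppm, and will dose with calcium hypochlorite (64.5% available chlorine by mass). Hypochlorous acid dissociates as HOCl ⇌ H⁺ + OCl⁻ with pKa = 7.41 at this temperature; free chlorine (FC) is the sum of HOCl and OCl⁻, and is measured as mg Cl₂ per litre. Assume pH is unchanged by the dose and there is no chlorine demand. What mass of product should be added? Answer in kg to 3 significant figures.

3.49 kg

Volume: 148,000 US gal × 3.785 L/gal = 560,180 L.
[OCl⁻]/[HOCl] = 10^(pH − pKa) = 10^(7.38 − 7.41) = 0.9333; fraction as HOCl = 1/(1 + 0.9333) = 0.5173.
Free chlorine required for 2.39 ppm HOCl: 2.39 / 0.5173 = 4.62 ppm.
FC to add: 4.62 − 0.6 = 4.02 mg/L as Cl₂.
Cl₂ equivalent: 4.02 mg/L × 560,180 L = 2252 g.
Product at 64.5% available Cl: 2252 / 0.645 = 3492 g.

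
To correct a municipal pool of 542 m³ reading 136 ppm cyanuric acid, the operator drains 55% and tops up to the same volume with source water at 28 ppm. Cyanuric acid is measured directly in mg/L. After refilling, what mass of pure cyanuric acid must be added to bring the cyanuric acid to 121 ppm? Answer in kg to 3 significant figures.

Volume: 542 m³ = 542,000 L.
After draining 55% and refilling: 136 × 0.45 + 28 × 0.55 = 76.6 ppm.
Deficit to target: 121 − 76.6 = 44.4 mg/L.
Mass: 44.4 mg/L × 542,000 L = 24,060 g cyanuric acid.

24.1 kg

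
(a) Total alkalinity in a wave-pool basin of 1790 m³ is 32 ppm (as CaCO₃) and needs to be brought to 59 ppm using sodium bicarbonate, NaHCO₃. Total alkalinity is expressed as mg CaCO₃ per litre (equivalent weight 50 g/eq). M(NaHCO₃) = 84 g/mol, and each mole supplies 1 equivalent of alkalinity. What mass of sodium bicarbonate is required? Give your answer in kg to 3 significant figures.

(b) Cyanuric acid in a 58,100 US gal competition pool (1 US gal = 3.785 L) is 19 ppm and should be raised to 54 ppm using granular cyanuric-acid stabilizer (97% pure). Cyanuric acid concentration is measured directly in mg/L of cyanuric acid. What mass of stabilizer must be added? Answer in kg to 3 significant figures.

(a) 81.2 kg; (b) 7.93 kg

(a) Volume: 1790 m³ = 1,790,000 L.
(a) Alkalinity to add: (59 − 32) = 27 mg/L as CaCO₃ × 1,790,000 L = 48,330 g as CaCO₃.
(a) Equivalents: 48,330 g ÷ 50 g/eq = 966.6 eq.
(a) NaHCO₃ supplies 1 eq per mole → 966.6 mol.
(a) Mass: 966.6 mol × 84 g/mol = 81,190 g.

(b) Volume: 58,100 US gal × 3.785 L/gal = 219,908 L.
(b) CYA to add: (54 − 19) = 35 mg/L × 219,908 L = 7697 g cyanuric acid.
(b) At 97% purity: 7697 / 0.97 = 7935 g product.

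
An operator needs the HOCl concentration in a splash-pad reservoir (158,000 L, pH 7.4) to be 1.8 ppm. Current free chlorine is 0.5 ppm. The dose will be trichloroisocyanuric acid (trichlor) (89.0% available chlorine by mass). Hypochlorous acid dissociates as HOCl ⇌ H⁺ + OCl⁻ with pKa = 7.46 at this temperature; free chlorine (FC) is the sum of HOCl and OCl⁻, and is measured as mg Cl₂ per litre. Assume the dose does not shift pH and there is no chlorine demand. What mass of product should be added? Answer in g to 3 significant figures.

509 g

[OCl⁻]/[HOCl] = 10^(pH − pKa) = 10^(7.4 − 7.46) = 0.871; fraction as HOCl = 1/(1 + 0.871) = 0.5345.
Free chlorine required for 1.8 ppm HOCl: 1.8 / 0.5345 = 3.368 ppm.
FC to add: 3.368 − 0.5 = 2.868 mg/L as Cl₂.
Cl₂ equivalent: 2.868 mg/L × 158,000 L = 453.1 g.
Product at 89.0% available Cl: 453.1 / 0.89 = 509.1 g.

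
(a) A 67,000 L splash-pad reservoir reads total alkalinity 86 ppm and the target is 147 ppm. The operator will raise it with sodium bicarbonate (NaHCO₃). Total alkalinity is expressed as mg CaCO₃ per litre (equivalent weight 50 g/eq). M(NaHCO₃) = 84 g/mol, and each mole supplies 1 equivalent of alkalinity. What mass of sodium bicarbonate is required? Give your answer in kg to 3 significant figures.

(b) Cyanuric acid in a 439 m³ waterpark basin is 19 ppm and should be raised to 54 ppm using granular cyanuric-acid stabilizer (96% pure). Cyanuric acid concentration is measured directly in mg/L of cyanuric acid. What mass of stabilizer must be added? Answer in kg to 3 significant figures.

(a) 6.87 kg; (b) 16.0 kg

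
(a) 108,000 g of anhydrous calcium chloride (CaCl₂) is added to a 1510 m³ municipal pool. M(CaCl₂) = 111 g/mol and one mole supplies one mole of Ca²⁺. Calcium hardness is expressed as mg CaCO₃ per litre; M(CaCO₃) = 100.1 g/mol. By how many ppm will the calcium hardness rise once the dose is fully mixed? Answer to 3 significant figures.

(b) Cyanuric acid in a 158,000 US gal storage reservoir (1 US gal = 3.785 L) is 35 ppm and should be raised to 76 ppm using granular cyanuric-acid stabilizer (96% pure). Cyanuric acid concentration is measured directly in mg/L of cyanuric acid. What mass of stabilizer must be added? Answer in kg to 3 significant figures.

(a) Volume: 1510 m³ = 1,510,000 L.
(a) Moles of Ca²⁺: 108,000 g ÷ 111 g/mol = 973 mol.
(a) As CaCO₃: 973 mol × 100.1 g/mol = 97,390 g.
(a) Rise: 97,390 g / 1,510,000 L × 1000 = 64.5 mg/L.

(b) Volume: 158,000 US gal × 3.785 L/gal = 598,030 L.
(b) CYA to add: (76 − 35) = 41 mg/L × 598,030 L = 24,520 g cyanuric acid.
(b) At 96% purity: 24,520 / 0.96 = 25,540 g product.

(a) 64.5 ppm; (b) 25.5 kg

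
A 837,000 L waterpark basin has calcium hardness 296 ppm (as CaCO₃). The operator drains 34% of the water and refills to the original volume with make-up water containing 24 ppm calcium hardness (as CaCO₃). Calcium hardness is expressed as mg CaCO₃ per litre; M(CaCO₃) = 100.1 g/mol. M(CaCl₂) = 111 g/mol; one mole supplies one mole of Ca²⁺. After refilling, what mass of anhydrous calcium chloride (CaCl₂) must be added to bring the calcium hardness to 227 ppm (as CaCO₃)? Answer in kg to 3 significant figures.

21.8 kg

After draining 34% and refilling: 296 × 0.66 + 24 × 0.34 = 203.52 ppm.
Deficit to target: 227 − 203.52 = 23.48 mg/L.
As CaCO₃: 23.48 mg/L × 837,000 L = 19,650 g; ÷ 100.1 = 196.3 mol Ca²⁺.
Mass: 196.3 × 111 = 21,790 g.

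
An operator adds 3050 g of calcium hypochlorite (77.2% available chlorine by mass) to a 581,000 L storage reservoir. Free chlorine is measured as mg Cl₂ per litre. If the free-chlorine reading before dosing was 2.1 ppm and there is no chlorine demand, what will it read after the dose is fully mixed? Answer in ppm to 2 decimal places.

Available chlorine delivered: 3050 g × 0.772 = 2355 g as Cl₂.
Concentration rise: 2355 g / 581,000 L = 4.053 mg/L = 4.05 ppm.
Final FC: 2.1 + 4.05 = 6.15 ppm.

6.15 ppm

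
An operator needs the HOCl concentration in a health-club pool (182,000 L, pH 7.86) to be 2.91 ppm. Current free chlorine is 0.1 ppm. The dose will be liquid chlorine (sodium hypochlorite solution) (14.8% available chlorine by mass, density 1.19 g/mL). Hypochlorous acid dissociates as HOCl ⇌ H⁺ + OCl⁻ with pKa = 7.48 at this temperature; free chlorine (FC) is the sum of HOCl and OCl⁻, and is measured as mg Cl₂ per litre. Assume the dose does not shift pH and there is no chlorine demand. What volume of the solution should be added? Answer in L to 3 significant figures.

10.1 L

[OCl⁻]/[HOCl] = 10^(pH − pKa) = 10^(7.86 − 7.48) = 2.399; fraction as HOCl = 1/(1 + 2.399) = 0.2942.
Free chlorine required for 2.91 ppm HOCl: 2.91 / 0.2942 = 9.891 ppm.
FC to add: 9.891 − 0.1 = 9.791 mg/L as Cl₂.
Cl₂ equivalent: 9.791 mg/L × 182,000 L = 1782 g.
Product at 14.8% available Cl: 1782 / 0.148 = 12,040 g.
Volume: 12,040 g ÷ 1.19 g/mL = 10,120 mL.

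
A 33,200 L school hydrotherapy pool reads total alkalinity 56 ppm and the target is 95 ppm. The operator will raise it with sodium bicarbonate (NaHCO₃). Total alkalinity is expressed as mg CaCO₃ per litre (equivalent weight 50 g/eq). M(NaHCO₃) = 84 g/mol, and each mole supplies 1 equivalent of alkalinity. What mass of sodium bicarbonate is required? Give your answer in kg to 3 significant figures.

2.18 kg

Alkalinity to add: (95 − 56) = 39 mg/L as CaCO₃ × 33,200 L = 1295 g as CaCO₃.
Equivalents: 1295 g ÷ 50 g/eq = 25.9 eq.
NaHCO₃ supplies 1 eq per mole → 25.9 mol.
Mass: 25.9 mol × 84 g/mol = 2175 g.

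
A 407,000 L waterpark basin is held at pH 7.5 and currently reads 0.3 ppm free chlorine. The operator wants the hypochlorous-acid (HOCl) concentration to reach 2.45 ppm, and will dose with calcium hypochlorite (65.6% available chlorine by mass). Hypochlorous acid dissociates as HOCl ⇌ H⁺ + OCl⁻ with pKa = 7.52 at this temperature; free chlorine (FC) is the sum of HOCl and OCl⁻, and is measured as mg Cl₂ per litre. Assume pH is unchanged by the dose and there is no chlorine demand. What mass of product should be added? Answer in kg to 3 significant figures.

2.79 kg

[OCl⁻]/[HOCl] = 10^(pH − pKa) = 10^(7.5 − 7.52) = 0.955; fraction as HOCl = 1/(1 + 0.955) = 0.5115.
Free chlorine required for 2.45 ppm HOCl: 2.45 / 0.5115 = 4.79 ppm.
FC to add: 4.79 − 0.3 = 4.49 mg/L as Cl₂.
Cl₂ equivalent: 4.49 mg/L × 407,000 L = 1827 g.
Product at 65.6% available Cl: 1827 / 0.656 = 2786 g.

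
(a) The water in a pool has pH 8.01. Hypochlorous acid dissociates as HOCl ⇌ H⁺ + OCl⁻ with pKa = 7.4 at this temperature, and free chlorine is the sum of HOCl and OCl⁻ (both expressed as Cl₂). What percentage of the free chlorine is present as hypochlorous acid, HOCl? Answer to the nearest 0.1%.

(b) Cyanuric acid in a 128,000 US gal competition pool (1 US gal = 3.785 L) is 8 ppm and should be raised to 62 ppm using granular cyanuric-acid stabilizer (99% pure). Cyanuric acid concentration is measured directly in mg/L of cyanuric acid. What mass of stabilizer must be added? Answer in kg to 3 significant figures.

(a) [OCl⁻]/[HOCl] = 10^(pH − pKa) = 10^(8.01 − 7.4) = 10^0.61 = 4.074.
(a) Fraction as HOCl = 1 / (1 + 4.074) = 0.1971.

(b) Volume: 128,000 US gal × 3.785 L/gal = 484,480 L.
(b) CYA to add: (62 − 8) = 54 mg/L × 484,480 L = 26,160 g cyanuric acid.
(b) At 99% purity: 26,160 / 0.99 = 26,430 g product.

(a) 19.7%; (b) 26.4 kg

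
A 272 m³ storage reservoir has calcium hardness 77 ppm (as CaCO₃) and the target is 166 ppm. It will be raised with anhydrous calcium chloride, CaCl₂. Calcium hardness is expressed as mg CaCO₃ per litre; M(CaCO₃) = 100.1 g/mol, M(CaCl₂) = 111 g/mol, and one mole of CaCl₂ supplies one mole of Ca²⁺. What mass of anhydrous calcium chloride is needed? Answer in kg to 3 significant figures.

26.8 kg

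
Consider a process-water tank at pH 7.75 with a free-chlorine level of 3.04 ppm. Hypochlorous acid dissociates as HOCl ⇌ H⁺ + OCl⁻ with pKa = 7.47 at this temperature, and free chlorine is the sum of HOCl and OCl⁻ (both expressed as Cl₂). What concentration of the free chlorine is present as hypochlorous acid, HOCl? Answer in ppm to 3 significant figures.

1.05 ppm

[OCl⁻]/[HOCl] = 10^(pH − pKa) = 10^(7.75 − 7.47) = 10^0.28 = 1.905.
Fraction as HOCl = 1 / (1 + 1.905) = 0.3442.
HOCl = 0.3442 × 3.04 ppm = 1.046 ppm.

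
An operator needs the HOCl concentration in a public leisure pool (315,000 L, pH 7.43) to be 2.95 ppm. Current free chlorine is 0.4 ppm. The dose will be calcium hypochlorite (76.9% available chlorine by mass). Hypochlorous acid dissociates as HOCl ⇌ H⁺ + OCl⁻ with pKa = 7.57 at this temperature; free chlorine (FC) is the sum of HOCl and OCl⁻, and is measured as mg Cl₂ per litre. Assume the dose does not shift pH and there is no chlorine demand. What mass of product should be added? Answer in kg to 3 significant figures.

1.92 kg

[OCl⁻]/[HOCl] = 10^(pH − pKa) = 10^(7.43 − 7.57) = 0.7244; fraction as HOCl = 1/(1 + 0.7244) = 0.5799.
Free chlorine required for 2.95 ppm HOCl: 2.95 / 0.5799 = 5.087 ppm.
FC to add: 5.087 − 0.4 = 4.687 mg/L as Cl₂.
Cl₂ equivalent: 4.687 mg/L × 315,000 L = 1476 g.
Product at 76.9% available Cl: 1476 / 0.769 = 1920 g.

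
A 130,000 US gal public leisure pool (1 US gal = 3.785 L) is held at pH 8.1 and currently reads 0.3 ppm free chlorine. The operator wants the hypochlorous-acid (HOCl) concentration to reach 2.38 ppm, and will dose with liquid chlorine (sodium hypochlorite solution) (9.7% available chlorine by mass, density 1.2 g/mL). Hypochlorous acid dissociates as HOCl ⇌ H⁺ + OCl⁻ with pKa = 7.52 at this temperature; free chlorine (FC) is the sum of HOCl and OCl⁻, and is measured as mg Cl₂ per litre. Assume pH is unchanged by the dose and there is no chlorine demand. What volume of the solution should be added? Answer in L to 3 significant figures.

Volume: 130,000 US gal × 3.785 L/gal = 492,050 L.
[OCl⁻]/[HOCl] = 10^(pH − pKa) = 10^(8.1 − 7.52) = 3.802; fraction as HOCl = 1/(1 + 3.802) = 0.2083.
Free chlorine required for 2.38 ppm HOCl: 2.38 / 0.2083 = 11.43 ppm.
FC to add: 11.43 − 0.3 = 11.13 mg/L as Cl₂.
Cl₂ equivalent: 11.13 mg/L × 492,050 L = 5476 g.
Product at 9.7% available Cl: 5476 / 0.097 = 56,450 g.
Volume: 56,450 g ÷ 1.2 g/mL = 47,040 mL.

47.0 L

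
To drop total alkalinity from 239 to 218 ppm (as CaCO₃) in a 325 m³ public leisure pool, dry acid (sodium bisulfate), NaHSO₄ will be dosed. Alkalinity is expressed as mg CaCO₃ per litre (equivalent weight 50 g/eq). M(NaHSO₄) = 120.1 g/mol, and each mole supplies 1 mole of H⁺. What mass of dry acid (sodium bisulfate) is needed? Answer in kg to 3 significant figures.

Volume: 325 m³ = 325,000 L.
Alkalinity to neutralize: (239 − 218) = 21 mg/L as CaCO₃ × 325,000 L = 6825 g as CaCO₃.
Equivalents of H⁺ required: 6825 ÷ 50 g/eq = 136.5 eq = 136.5 mol NaHSO₄.
Mass of NaHSO₄: 136.5 × 120.1 = 16,390 g.

16.4 kg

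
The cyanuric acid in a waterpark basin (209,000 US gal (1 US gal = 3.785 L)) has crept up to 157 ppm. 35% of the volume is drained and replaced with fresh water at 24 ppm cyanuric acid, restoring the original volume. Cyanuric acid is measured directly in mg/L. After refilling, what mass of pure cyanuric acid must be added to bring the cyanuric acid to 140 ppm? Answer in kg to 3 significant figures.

Volume: 209,000 US gal × 3.785 L/gal = 791,065 L.
After draining 35% and refilling: 157 × 0.65 + 24 × 0.35 = 110.45 ppm.
Deficit to target: 140 − 110.45 = 29.55 mg/L.
Mass: 29.55 mg/L × 791,065 L = 23,380 g cyanuric acid.

23.4 kg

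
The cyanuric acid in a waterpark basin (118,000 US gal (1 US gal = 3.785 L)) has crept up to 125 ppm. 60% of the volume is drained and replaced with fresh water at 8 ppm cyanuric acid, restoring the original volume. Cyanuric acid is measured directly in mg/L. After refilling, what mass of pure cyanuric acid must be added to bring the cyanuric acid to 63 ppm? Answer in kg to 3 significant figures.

Volume: 118,000 US gal × 3.785 L/gal = 446,630 L.
After draining 60% and refilling: 125 × 0.40 + 8 × 0.60 = 54.8 ppm.
Deficit to target: 63 − 54.8 = 8.2 mg/L.
Mass: 8.2 mg/L × 446,630 L = 3662 g cyanuric acid.

3.66 kg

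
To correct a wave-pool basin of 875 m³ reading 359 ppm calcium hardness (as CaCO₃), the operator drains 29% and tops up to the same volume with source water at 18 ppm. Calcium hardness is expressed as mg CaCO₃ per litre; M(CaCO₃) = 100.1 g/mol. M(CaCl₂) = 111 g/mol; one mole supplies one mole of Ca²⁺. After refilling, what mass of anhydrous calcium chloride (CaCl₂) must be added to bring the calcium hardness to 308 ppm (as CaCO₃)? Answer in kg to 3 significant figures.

Volume: 875 m³ = 875,000 L.
After draining 29% and refilling: 359 × 0.71 + 18 × 0.29 = 260.11 ppm.
Deficit to target: 308 − 260.11 = 47.89 mg/L.
As CaCO₃: 47.89 mg/L × 875,000 L = 41,900 g; ÷ 100.1 = 418.6 mol Ca²⁺.
Mass: 418.6 × 111 = 46,470 g.

46.5 kg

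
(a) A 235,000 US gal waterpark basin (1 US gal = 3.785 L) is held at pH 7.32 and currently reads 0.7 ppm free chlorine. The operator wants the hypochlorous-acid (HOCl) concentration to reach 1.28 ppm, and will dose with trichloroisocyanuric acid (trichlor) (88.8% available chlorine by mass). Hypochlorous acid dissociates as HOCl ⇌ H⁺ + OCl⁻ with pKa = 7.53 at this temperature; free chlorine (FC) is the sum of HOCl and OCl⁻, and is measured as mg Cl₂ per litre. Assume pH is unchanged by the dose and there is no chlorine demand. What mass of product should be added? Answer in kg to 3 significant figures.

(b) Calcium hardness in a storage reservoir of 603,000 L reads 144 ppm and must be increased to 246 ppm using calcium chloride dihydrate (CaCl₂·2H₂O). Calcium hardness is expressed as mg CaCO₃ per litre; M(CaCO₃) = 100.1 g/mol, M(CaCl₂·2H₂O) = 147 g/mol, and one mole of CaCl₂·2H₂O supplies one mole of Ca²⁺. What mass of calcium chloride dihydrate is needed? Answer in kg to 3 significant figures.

(a) 1.37 kg; (b) 90.3 kg

(a) Volume: 235,000 US gal × 3.785 L/gal = 889,475 L.
(a) [OCl⁻]/[HOCl] = 10^(pH − pKa) = 10^(7.32 − 7.53) = 0.6166; fraction as HOCl = 1/(1 + 0.6166) = 0.6186.
(a) Free chlorine required for 1.28 ppm HOCl: 1.28 / 0.6186 = 2.069 ppm.
(a) FC to add: 2.069 − 0.7 = 1.369 mg/L as Cl₂.
(a) Cl₂ equivalent: 1.369 mg/L × 889,475 L = 1218 g.
(a) Product at 88.8% available Cl: 1218 / 0.888 = 1372 g.

(b) Hardness to add: (246 − 144) = 102 mg/L as CaCO₃ × 603,000 L = 61,510 g as CaCO₃.
(b) Moles of Ca²⁺ (1 mol Ca²⁺ ≡ 1 mol CaCO₃): 61,510 / 100.1 g/mol = 614.4 mol.
(b) Mass of CaCl₂·2H₂O: 614.4 × 147 = 90,320 g.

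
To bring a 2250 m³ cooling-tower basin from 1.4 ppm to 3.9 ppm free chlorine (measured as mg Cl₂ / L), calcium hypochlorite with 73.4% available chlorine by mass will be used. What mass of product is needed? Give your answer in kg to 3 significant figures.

7.66 kg

Volume: 2250 m³ = 2,250,000 L.
Chlorine deficit: 3.9 − 1.4 = 2.5 ppm = 2.5 mg/L as Cl₂.
Cl₂ equivalent needed: 2.5 mg/L × 2,250,000 L = 5,625,000 mg = 5625 g.
Product at 73.4% available chlorine: 5625 / 0.734 = 7663 g.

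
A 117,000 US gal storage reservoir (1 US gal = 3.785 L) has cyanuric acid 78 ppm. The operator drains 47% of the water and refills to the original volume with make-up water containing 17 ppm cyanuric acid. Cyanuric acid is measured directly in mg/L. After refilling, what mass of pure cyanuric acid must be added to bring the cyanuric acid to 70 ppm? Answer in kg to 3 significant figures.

Volume: 117,000 US gal × 3.785 L/gal = 442,845 L.
After draining 47% and refilling: 78 × 0.53 + 17 × 0.47 = 49.33 ppm.
Deficit to target: 70 − 49.33 = 20.67 mg/L.
Mass: 20.67 mg/L × 442,845 L = 9154 g cyanuric acid.

9.15 kg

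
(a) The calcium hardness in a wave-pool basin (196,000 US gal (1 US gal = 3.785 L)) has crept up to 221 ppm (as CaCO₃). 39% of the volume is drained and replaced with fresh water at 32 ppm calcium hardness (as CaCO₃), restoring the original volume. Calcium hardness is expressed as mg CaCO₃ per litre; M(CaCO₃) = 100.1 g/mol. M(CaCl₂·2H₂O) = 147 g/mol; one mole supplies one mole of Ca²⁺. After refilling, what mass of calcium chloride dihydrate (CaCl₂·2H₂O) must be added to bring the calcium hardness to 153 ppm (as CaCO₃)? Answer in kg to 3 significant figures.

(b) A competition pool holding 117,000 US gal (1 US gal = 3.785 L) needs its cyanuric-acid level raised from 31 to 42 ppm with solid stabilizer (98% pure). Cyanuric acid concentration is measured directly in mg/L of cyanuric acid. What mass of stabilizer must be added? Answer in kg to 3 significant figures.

(a) Volume: 196,000 US gal × 3.785 L/gal = 741,860 L.
(a) After draining 39% and refilling: 221 × 0.61 + 32 × 0.39 = 147.29 ppm.
(a) Deficit to target: 153 − 147.29 = 5.71 mg/L.
(a) As CaCO₃: 5.71 mg/L × 741,860 L = 4236 g; ÷ 100.1 = 42.32 mol Ca²⁺.
(a) Mass: 42.32 × 147 = 6221 g.

(b) Volume: 117,000 US gal × 3.785 L/gal = 442,845 L.
(b) CYA to add: (42 − 31) = 11 mg/L × 442,845 L = 4871 g cyanuric acid.
(b) At 98% purity: 4871 / 0.98 = 4971 g product.

(a) 6.22 kg; (b) 4.97 kg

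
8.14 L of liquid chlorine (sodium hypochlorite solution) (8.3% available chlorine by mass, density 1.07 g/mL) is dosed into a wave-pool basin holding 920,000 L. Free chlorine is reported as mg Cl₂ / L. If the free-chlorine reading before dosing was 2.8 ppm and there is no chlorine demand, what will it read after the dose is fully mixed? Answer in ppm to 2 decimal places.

3.59 ppm

Mass of solution: 8.14 L × 1000 mL/L × 1.07 g/mL = 8710 g.
Available chlorine delivered: 8710 g × 0.083 = 722.9 g as Cl₂.
Concentration rise: 722.9 g / 920,000 L = 0.7858 mg/L = 0.79 ppm.
Final FC: 2.8 + 0.79 = 3.59 ppm.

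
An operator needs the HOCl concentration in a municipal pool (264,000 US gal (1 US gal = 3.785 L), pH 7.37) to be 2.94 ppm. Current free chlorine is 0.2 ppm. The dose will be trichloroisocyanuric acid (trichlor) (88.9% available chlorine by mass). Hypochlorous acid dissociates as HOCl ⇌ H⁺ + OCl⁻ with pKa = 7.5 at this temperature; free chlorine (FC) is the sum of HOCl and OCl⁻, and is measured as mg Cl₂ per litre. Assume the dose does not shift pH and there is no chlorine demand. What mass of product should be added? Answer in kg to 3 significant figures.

5.53 kg

Volume: 264,000 US gal × 3.785 L/gal = 999,240 L.
[OCl⁻]/[HOCl] = 10^(pH − pKa) = 10^(7.37 − 7.5) = 0.7413; fraction as HOCl = 1/(1 + 0.7413) = 0.5743.
Free chlorine required for 2.94 ppm HOCl: 2.94 / 0.5743 = 5.119 ppm.
FC to add: 5.119 − 0.2 = 4.919 mg/L as Cl₂.
Cl₂ equivalent: 4.919 mg/L × 999,240 L = 4916 g.
Product at 88.9% available Cl: 4916 / 0.889 = 5529 g.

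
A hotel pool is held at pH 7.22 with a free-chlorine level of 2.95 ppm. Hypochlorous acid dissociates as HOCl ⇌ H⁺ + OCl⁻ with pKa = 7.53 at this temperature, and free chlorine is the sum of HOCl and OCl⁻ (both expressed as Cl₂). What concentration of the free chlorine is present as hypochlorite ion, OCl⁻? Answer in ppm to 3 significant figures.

0.970 ppm

[OCl⁻]/[HOCl] = 10^(pH − pKa) = 10^(7.22 − 7.53) = 10^-0.31 = 0.4898.
Fraction as HOCl = 1 / (1 + 0.4898) = 0.6712.
OCl⁻ = (1 − 0.6712) × 2.95 ppm = 0.9698 ppm.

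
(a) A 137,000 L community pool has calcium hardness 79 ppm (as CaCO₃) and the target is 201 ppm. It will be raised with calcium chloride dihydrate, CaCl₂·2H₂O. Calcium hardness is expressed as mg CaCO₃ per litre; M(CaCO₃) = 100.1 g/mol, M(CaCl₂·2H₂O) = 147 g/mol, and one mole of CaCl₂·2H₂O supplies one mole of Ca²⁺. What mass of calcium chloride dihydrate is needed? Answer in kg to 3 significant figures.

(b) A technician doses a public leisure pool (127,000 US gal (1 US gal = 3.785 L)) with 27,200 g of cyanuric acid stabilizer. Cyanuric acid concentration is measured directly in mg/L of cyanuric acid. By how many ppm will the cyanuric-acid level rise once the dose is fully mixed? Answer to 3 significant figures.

(a) 24.5 kg; (b) 56.6 ppm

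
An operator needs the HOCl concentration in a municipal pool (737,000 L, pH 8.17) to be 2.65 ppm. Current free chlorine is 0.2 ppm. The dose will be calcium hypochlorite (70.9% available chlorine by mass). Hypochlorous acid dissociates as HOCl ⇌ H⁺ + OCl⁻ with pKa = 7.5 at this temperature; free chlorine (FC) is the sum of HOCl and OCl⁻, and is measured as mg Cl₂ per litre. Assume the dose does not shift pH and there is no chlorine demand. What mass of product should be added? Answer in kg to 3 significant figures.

[OCl⁻]/[HOCl] = 10^(pH − pKa) = 10^(8.17 − 7.5) = 4.677; fraction as HOCl = 1/(1 + 4.677) = 0.1761.
Free chlorine required for 2.65 ppm HOCl: 2.65 / 0.1761 = 15.04 ppm.
FC to add: 15.04 − 0.2 = 14.84 mg/L as Cl₂.
Cl₂ equivalent: 14.84 mg/L × 737,000 L = 10,940 g.
Product at 70.9% available Cl: 10,940 / 0.709 = 15,430 g.

15.4 kg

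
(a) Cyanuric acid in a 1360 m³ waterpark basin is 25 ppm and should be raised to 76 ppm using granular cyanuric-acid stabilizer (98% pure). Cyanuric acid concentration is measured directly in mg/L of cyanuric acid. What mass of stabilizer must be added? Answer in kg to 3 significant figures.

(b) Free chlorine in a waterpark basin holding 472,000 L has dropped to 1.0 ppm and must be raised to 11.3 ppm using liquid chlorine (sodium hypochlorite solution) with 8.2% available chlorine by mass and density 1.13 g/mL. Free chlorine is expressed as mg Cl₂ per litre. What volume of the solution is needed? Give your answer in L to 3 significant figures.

(a) Volume: 1360 m³ = 1,360,000 L.
(a) CYA to add: (76 − 25) = 51 mg/L × 1,360,000 L = 69,360 g cyanuric acid.
(a) At 98% purity: 69,360 / 0.98 = 70,780 g product.

(b) Chlorine deficit: 11.3 − 1.0 = 10.3 ppm = 10.3 mg/L as Cl₂.
(b) Cl₂ equivalent needed: 10.3 mg/L × 472,000 L = 4,862,000 mg = 4862 g.
(b) Product at 8.2% available chlorine: 4862 / 0.082 = 59,290 g.
(b) Volume at density 1.13 g/mL: 59,290 g ÷ 1.13 g/mL = 52,470 mL.

(a) 70.8 kg; (b) 52.5 L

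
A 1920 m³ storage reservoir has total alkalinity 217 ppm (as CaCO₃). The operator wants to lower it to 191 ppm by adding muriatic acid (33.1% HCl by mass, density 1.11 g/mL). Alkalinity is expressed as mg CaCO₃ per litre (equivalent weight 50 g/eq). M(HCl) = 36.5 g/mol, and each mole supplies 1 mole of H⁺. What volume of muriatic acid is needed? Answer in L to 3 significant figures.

Volume: 1920 m³ = 1,920,000 L.
Alkalinity to neutralize: (217 − 191) = 26 mg/L as CaCO₃ × 1,920,000 L = 49,920 g as CaCO₃.
Equivalents of H⁺ required: 49,920 ÷ 50 g/eq = 998.4 eq = 998.4 mol HCl.
Mass of HCl: 998.4 × 36.5 = 36,440 g.
Mass of 33.1% solution: 36,440 / 0.331 = 110,100 g.
Volume: 110,100 g ÷ 1.11 g/mL = 99,190 mL.

99.2 L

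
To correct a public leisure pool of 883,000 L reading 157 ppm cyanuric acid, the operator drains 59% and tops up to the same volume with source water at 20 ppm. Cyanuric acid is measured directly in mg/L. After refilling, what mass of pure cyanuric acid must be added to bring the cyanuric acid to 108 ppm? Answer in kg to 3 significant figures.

After draining 59% and refilling: 157 × 0.41 + 20 × 0.59 = 76.17 ppm.
Deficit to target: 108 − 76.17 = 31.83 mg/L.
Mass: 31.83 mg/L × 883,000 L = 28,110 g cyanuric acid.

28.1 kg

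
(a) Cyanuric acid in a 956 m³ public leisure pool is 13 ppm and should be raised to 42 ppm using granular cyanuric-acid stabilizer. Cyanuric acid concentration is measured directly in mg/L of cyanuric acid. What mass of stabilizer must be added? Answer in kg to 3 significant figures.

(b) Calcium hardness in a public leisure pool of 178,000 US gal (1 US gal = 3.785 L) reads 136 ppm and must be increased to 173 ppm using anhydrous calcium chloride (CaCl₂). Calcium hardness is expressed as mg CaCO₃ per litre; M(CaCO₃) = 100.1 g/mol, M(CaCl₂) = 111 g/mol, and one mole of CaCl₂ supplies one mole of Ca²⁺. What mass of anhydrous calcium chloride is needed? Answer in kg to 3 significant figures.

(a) 27.7 kg; (b) 27.6 kg

(a) Volume: 956 m³ = 956,000 L.
(a) CYA to add: (42 − 13) = 29 mg/L × 956,000 L = 27,720 g cyanuric acid.

(b) Volume: 178,000 US gal × 3.785 L/gal = 673,730 L.
(b) Hardness to add: (173 − 136) = 37 mg/L as CaCO₃ × 673,730 L = 24,930 g as CaCO₃.
(b) Moles of Ca²⁺ (1 mol Ca²⁺ ≡ 1 mol CaCO₃): 24,930 / 100.1 g/mol = 249 mol.
(b) Mass of CaCl₂: 249 × 111 = 27,640 g.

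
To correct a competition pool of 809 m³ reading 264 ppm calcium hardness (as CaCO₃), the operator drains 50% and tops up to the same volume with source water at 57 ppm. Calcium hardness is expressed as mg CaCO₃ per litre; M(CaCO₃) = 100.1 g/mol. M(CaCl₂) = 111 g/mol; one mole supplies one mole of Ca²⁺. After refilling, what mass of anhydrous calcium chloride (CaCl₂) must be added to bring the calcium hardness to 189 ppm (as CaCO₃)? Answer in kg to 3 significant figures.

Volume: 809 m³ = 809,000 L.
After draining 50% and refilling: 264 × 0.50 + 57 × 0.50 = 160.5 ppm.
Deficit to target: 189 − 160.5 = 28.5 mg/L.
As CaCO₃: 28.5 mg/L × 809,000 L = 23,060 g; ÷ 100.1 = 230.3 mol Ca²⁺.
Mass: 230.3 × 111 = 25,570 g.

25.6 kg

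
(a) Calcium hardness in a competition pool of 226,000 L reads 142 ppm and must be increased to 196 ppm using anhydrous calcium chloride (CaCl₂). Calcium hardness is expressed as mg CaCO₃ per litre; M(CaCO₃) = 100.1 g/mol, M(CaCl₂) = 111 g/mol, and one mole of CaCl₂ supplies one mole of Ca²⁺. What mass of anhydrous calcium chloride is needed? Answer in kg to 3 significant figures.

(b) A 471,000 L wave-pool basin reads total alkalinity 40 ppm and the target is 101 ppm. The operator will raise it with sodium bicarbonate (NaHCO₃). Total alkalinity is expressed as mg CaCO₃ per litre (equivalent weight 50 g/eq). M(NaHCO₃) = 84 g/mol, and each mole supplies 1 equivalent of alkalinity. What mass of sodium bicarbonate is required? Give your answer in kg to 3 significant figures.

(a) 13.5 kg; (b) 48.3 kg

(a) Hardness to add: (196 − 142) = 54 mg/L as CaCO₃ × 226,000 L = 12,200 g as CaCO₃.
(a) Moles of Ca²⁺ (1 mol Ca²⁺ ≡ 1 mol CaCO₃): 12,200 / 100.1 g/mol = 121.9 mol.
(a) Mass of CaCl₂: 121.9 × 111 = 13,530 g.

(b) Alkalinity to add: (101 − 40) = 61 mg/L as CaCO₃ × 471,000 L = 28,730 g as CaCO₃.
(b) Equivalents: 28,730 g ÷ 50 g/eq = 574.6 eq.
(b) NaHCO₃ supplies 1 eq per mole → 574.6 mol.
(b) Mass: 574.6 mol × 84 g/mol = 48,270 g.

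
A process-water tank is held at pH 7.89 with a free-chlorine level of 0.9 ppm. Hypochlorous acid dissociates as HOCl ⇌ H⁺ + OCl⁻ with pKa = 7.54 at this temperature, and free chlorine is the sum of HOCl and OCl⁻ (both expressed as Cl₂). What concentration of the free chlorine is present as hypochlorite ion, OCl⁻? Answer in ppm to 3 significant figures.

0.622 ppm

[OCl⁻]/[HOCl] = 10^(pH − pKa) = 10^(7.89 − 7.54) = 10^0.35 = 2.239.
Fraction as HOCl = 1 / (1 + 2.239) = 0.3088.
OCl⁻ = (1 − 0.3088) × 0.9 ppm = 0.6221 ppm.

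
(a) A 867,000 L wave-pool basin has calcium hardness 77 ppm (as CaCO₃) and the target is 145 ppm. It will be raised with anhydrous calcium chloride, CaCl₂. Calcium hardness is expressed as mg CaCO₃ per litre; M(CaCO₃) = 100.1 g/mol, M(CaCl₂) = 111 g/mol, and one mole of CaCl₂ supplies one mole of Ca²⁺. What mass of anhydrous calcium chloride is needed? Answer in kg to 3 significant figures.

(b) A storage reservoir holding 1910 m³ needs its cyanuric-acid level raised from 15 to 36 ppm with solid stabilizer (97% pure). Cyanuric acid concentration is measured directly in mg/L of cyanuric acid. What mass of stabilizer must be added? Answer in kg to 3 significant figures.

(a) 65.4 kg; (b) 41.4 kg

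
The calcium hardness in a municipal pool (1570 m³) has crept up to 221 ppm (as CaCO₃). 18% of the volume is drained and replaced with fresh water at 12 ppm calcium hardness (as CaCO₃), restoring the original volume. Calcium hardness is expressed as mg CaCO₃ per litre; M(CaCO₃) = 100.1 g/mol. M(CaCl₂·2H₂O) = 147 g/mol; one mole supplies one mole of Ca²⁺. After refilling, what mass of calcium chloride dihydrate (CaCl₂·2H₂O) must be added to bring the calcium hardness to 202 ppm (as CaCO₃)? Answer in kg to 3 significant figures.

42.9 kg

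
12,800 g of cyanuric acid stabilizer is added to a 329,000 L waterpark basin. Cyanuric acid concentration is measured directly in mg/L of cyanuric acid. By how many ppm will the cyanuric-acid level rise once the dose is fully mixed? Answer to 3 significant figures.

38.9 ppm

Rise: 12,800 g / 329,000 L × 1000 = 38.91 mg/L.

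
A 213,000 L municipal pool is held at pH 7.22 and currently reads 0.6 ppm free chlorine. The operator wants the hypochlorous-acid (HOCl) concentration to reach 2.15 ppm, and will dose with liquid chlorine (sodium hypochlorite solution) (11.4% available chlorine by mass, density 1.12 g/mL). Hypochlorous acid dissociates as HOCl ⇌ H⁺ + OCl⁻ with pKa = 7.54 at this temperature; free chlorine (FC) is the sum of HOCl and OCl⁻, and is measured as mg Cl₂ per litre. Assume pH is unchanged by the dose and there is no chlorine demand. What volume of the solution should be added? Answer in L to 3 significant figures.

[OCl⁻]/[HOCl] = 10^(pH − pKa) = 10^(7.22 − 7.54) = 0.4786; fraction as HOCl = 1/(1 + 0.4786) = 0.6763.
Free chlorine required for 2.15 ppm HOCl: 2.15 / 0.6763 = 3.179 ppm.
FC to add: 3.179 − 0.6 = 2.579 mg/L as Cl₂.
Cl₂ equivalent: 2.579 mg/L × 213,000 L = 549.3 g.
Product at 11.4% available Cl: 549.3 / 0.114 = 4819 g.
Volume: 4819 g ÷ 1.12 g/mL = 4302 mL.

4.30 L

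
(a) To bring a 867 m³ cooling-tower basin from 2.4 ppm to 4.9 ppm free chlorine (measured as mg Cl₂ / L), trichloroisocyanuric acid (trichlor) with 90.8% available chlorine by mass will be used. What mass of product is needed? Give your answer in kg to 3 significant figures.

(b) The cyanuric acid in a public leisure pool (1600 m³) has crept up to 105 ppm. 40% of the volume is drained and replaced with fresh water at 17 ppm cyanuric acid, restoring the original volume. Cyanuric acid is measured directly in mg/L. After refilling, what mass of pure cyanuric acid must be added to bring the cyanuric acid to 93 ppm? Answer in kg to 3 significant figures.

(a) 2.39 kg; (b) 37.1 kg

(a) Volume: 867 m³ = 867,000 L.
(a) Chlorine deficit: 4.9 − 2.4 = 2.5 ppm = 2.5 mg/L as Cl₂.
(a) Cl₂ equivalent needed: 2.5 mg/L × 867,000 L = 2,168,000 mg = 2168 g.
(a) Product at 90.8% available chlorine: 2168 / 0.908 = 2387 g.

(b) Volume: 1600 m³ = 1,600,000 L.
(b) After draining 40% and refilling: 105 × 0.60 + 17 × 0.40 = 69.8 ppm.
(b) Deficit to target: 93 − 69.8 = 23.2 mg/L.
(b) Mass: 23.2 mg/L × 1,600,000 L = 37,120 g cyanuric acid.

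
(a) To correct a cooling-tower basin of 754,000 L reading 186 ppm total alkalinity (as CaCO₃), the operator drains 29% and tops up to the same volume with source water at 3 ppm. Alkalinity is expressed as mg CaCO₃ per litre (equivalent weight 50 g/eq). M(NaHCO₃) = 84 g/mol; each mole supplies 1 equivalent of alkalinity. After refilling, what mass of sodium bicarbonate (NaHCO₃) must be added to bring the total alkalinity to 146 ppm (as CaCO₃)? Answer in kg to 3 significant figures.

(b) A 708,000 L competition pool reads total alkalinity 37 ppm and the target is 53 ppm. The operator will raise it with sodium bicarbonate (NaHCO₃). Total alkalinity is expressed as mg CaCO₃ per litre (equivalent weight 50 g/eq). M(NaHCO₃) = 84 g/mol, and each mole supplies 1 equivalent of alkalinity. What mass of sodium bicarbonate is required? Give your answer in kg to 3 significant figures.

(a) 16.6 kg; (b) 19.0 kg

(a) After draining 29% and refilling: 186 × 0.71 + 3 × 0.29 = 132.93 ppm.
(a) Deficit to target: 146 − 132.93 = 13.07 mg/L.
(a) As CaCO₃: 13.07 mg/L × 754,000 L = 9855 g; ÷ 50 g/eq ÷ 1 = 197.1 mol NaHCO₃.
(a) Mass: 197.1 × 84 = 16,560 g.

(b) Alkalinity to add: (53 − 37) = 16 mg/L as CaCO₃ × 708,000 L = 11,330 g as CaCO₃.
(b) Equivalents: 11,330 g ÷ 50 g/eq = 226.6 eq.
(b) NaHCO₃ supplies 1 eq per mole → 226.6 mol.
(b) Mass: 226.6 mol × 84 g/mol = 19,030 g.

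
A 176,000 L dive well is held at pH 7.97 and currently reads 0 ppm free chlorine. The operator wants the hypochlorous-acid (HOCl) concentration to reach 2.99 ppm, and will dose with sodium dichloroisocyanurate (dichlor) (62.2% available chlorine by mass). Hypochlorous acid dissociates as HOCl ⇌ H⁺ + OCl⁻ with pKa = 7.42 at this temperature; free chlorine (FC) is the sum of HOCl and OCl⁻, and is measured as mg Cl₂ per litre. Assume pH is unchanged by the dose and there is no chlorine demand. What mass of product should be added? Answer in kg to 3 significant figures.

[OCl⁻]/[HOCl] = 10^(pH − pKa) = 10^(7.97 − 7.42) = 3.548; fraction as HOCl = 1/(1 + 3.548) = 0.2199.
Free chlorine required for 2.99 ppm HOCl: 2.99 / 0.2199 = 13.6 ppm.
FC to add: 13.6 − 0 = 13.6 mg/L as Cl₂.
Cl₂ equivalent: 13.6 mg/L × 176,000 L = 2393 g.
Product at 62.2% available Cl: 2393 / 0.622 = 3848 g.

3.85 kg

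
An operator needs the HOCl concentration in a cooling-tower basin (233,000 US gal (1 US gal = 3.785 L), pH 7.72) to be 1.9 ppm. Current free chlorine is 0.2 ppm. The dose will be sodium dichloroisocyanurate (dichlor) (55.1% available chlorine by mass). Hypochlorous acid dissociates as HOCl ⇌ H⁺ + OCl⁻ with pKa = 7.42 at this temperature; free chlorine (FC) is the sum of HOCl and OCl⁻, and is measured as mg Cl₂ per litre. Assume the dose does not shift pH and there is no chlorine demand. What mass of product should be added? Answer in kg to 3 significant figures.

8.79 kg

Volume: 233,000 US gal × 3.785 L/gal = 881,905 L.
[OCl⁻]/[HOCl] = 10^(pH − pKa) = 10^(7.72 − 7.42) = 1.995; fraction as HOCl = 1/(1 + 1.995) = 0.3339.
Free chlorine required for 1.9 ppm HOCl: 1.9 / 0.3339 = 5.691 ppm.
FC to add: 5.691 − 0.2 = 5.491 mg/L as Cl₂.
Cl₂ equivalent: 5.491 mg/L × 881,905 L = 4843 g.
Product at 55.1% available Cl: 4843 / 0.551 = 8789 g.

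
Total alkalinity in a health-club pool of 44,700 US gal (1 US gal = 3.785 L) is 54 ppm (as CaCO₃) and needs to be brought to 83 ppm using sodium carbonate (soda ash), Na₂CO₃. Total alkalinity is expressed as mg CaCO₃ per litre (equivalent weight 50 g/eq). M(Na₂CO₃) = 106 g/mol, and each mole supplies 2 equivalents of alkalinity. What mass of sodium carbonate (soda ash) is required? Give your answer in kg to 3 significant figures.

5.20 kg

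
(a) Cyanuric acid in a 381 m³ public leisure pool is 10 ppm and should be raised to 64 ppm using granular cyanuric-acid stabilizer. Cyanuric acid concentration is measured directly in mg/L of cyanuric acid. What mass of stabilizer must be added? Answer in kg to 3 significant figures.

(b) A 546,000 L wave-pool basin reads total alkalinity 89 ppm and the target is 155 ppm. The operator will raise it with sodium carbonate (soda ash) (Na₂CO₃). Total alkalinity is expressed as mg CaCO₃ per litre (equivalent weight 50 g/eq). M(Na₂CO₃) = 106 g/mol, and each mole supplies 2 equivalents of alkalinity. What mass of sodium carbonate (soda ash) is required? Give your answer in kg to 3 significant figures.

(a) 20.6 kg; (b) 38.2 kg

(a) Volume: 381 m³ = 381,000 L.
(a) CYA to add: (64 − 10) = 54 mg/L × 381,000 L = 20,570 g cyanuric acid.

(b) Alkalinity to add: (155 − 89) = 66 mg/L as CaCO₃ × 546,000 L = 36,040 g as CaCO₃.
(b) Equivalents: 36,040 g ÷ 50 g/eq = 720.7 eq.
(b) Each mole of Na₂CO₃ supplies 2 eq, so 720.7 / 2 = 360.4 mol.
(b) Mass: 360.4 mol × 106 g/mol = 38,200 g.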